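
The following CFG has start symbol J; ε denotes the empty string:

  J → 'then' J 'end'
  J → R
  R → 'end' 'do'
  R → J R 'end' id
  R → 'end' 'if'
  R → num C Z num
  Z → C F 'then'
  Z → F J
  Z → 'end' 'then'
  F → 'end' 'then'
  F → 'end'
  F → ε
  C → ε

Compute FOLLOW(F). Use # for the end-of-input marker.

{ 'end', 'then', num }

In Z → C F 'then': add FIRST('then') = { 'then' }.
In Z → F J: add FIRST(J) = { 'end', 'then', num }.
Union: FOLLOW(F) = { 'end', 'then', num }.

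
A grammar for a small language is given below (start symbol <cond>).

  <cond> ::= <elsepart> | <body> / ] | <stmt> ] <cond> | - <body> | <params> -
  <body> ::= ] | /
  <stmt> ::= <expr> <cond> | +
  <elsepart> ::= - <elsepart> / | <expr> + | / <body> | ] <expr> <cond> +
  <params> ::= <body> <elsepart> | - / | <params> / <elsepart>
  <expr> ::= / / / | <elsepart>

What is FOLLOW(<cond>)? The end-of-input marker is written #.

<cond> is the start symbol, so # ∈ FOLLOW(<cond>).
In <cond> ::= <stmt> ] <cond>: <cond> is at the end, add FOLLOW(<cond>) = { #, +, ] }.
In <stmt> ::= <expr> <cond>: <cond> is at the end, add FOLLOW(<stmt>) = { ] }.
In <elsepart> ::= ] <expr> <cond> +: add FIRST(+) = { + }.
Union: FOLLOW(<cond>) = { #, +, ] }.

{ #, +, ] }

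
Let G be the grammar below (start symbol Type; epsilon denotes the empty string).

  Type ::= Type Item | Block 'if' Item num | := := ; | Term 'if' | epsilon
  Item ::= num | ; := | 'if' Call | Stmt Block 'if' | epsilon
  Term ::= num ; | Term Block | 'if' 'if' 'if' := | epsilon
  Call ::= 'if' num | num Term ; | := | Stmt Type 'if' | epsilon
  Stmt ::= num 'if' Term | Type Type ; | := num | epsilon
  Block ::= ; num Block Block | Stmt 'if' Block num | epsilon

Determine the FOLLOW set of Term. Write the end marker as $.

{ 'if', :=, ;, num }

In Type ::= Term 'if': add FIRST('if') = { 'if' }.
In Term ::= Term Block: add FIRST(Block)\{epsilon} = { 'if', :=, ;, num }.
  Since Block is nullable, also add FOLLOW(Term) = { 'if', :=, ;, num }.
In Call ::= num Term ;: add FIRST(;) = { ; }.
In Stmt ::= num 'if' Term: Term is at the end, add FOLLOW(Stmt) = { 'if', :=, ;, num }.
Union: FOLLOW(Term) = { 'if', :=, ;, num }.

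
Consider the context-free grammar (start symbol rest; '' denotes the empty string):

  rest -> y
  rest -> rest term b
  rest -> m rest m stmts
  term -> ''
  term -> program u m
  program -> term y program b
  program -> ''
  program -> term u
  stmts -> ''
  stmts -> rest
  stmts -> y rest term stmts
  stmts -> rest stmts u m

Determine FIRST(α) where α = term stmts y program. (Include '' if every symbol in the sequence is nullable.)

{ m, u, y }

Add FIRST(term)\{''} = { u, y }; term is nullable, continue.
Add FIRST(stmts)\{''} = { m, y }; stmts is nullable, continue.
y is a terminal; add {y} and stop.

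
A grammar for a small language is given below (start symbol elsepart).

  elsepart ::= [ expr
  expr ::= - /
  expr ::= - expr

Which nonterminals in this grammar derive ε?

No nonterminal has an empty production or an RHS whose symbols are all nullable.

{ } (none)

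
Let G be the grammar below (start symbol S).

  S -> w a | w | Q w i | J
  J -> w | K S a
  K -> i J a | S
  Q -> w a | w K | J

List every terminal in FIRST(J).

{ i, w }

J -> w contributes {w}.
From J -> K S a: add FIRST(K) = { i, w }.
Union: FIRST(J) = { i, w }.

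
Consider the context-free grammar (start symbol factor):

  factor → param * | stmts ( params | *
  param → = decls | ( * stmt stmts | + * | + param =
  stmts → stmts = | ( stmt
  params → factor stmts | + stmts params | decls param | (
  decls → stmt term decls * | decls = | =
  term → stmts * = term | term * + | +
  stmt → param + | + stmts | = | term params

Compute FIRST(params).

{ (, *, +, = }

From params → factor stmts: add FIRST(factor) = { (, *, +, = }.
params → + stmts params contributes {+}.
From params → decls param: add FIRST(decls) = { (, +, = }.
params → ( contributes {(}.
Union: FIRST(params) = { (, *, +, = }.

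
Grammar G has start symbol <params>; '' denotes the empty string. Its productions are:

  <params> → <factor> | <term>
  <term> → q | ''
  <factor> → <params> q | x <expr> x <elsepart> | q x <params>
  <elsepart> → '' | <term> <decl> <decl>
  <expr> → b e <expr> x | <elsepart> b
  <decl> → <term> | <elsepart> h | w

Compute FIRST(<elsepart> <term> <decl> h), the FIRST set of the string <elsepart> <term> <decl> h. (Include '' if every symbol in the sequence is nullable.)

{ h, q, w }

Add FIRST(<elsepart>)\{''} = { h, q, w }; <elsepart> is nullable, continue.
Add FIRST(<term>)\{''} = { q }; <term> is nullable, continue.
Add FIRST(<decl>)\{''} = { h, q, w }; <decl> is nullable, continue.
h is a terminal; add {h} and stop.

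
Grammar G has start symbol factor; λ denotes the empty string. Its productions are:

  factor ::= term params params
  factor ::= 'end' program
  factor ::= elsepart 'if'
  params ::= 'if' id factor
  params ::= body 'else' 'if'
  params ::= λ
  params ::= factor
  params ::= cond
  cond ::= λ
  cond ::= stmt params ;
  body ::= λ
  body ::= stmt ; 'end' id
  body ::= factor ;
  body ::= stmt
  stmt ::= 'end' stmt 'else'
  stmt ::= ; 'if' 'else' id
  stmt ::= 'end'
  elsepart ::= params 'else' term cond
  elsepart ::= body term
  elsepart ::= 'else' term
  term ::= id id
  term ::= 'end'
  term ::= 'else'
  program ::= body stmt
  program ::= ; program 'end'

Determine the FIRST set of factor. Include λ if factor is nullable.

{ 'else', 'end', 'if', ;, id }

From factor ::= term params params: add FIRST(term) = { 'else', 'end', id }.
factor ::= 'end' program contributes {'end'}.
From factor ::= elsepart 'if': add FIRST(elsepart) = { 'else', 'end', 'if', ;, id }.
Union: FIRST(factor) = { 'else', 'end', 'if', ;, id }.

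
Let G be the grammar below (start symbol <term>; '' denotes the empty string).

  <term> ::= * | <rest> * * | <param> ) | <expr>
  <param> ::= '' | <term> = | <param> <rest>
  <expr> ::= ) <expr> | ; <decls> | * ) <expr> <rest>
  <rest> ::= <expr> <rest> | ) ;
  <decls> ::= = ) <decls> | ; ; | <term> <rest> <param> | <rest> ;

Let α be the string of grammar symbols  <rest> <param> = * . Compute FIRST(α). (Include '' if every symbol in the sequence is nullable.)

Add FIRST(<rest>) = { ), *, ; }; <rest> is not nullable, stop.

{ ), *, ; }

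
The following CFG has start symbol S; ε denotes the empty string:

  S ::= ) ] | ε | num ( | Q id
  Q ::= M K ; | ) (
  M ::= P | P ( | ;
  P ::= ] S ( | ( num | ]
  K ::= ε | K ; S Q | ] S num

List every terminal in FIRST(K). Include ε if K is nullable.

{ ;, ], ε }

K ::= ε contributes ε.
From K ::= K ; S Q: K nullable, take FIRST(K) ∪ {;} = { ;, ] }.
K ::= ] S num contributes {]}.
Union: FIRST(K) = { ;, ], ε }.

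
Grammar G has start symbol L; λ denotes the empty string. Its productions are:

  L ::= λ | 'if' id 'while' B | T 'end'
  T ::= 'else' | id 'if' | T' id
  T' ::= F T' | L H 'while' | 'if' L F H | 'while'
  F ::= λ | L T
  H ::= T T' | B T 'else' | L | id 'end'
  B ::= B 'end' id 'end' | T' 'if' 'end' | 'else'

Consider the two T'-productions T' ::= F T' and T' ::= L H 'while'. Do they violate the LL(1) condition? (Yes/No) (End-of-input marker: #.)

FIRST(F T') = { 'else', 'if', 'while', id } and FIRST(L H 'while') = { 'else', 'if', 'while', id }.
Both contain 'else', so the two alternatives are not disjoint — LL(1) conflict.

Yes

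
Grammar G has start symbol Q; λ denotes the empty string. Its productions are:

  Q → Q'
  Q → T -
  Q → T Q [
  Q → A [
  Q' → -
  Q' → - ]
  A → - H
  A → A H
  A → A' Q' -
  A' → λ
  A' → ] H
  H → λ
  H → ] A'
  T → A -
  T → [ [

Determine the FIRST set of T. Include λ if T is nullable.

{ -, [, ] }

From T → A -: add FIRST(A) = { -, ] }.
T → [ [ contributes {[}.
Union: FIRST(T) = { -, [, ] }.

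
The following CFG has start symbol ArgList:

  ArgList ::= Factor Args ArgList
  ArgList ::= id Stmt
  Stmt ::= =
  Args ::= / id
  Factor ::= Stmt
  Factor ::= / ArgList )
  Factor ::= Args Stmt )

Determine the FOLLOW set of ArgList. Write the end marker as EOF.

ArgList is the start symbol, so EOF ∈ FOLLOW(ArgList).
In ArgList ::= Factor Args ArgList: ArgList is at the end, add FOLLOW(ArgList) = { EOF, ) }.
In Factor ::= / ArgList ): add FIRST()) = { ) }.
Union: FOLLOW(ArgList) = { EOF, ) }.

{ EOF, ) }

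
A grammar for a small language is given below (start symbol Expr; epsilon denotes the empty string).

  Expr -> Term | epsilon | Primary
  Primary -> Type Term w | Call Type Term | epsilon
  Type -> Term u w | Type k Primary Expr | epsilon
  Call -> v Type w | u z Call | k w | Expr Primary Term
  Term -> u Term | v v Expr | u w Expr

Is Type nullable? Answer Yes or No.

Yes

Type has an epsilon-production, so Type ⇒ epsilon.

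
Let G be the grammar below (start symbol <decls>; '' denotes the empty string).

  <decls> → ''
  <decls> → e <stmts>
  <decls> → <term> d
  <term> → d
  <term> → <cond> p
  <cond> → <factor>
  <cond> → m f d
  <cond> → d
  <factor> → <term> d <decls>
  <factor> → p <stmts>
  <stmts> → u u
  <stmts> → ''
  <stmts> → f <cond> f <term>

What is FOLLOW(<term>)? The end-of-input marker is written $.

In <decls> → <term> d: add FIRST(d) = { d }.
In <factor> → <term> d <decls>: add FIRST(d <decls>) = { d }.
In <stmts> → f <cond> f <term>: <term> is at the end, add FOLLOW(<stmts>) = { $, f, p }.
Union: FOLLOW(<term>) = { $, d, f, p }.

{ $, d, f, p }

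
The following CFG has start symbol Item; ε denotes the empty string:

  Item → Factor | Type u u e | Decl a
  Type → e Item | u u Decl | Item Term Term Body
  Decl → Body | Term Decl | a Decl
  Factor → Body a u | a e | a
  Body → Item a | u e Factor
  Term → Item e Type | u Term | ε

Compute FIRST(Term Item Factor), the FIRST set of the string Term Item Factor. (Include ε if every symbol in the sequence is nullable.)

Add FIRST(Term)\{ε} = { a, e, u }; Term is nullable, continue.
Add FIRST(Item) = { a, e, u }; Item is not nullable, stop.

{ a, e, u }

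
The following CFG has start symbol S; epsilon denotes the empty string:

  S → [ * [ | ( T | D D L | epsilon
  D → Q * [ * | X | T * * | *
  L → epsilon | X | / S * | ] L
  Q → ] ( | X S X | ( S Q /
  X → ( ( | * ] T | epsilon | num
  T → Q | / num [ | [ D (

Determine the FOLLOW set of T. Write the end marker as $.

{ $, (, *, /, [, ], num }

In S → ( T: T is at the end, add FOLLOW(S) = { $, (, *, /, [, ], num }.
In D → T * *: add FIRST(* *) = { * }.
In X → * ] T: T is at the end, add FOLLOW(X) = { $, (, *, /, [, ], num }.
Union: FOLLOW(T) = { $, (, *, /, [, ], num }.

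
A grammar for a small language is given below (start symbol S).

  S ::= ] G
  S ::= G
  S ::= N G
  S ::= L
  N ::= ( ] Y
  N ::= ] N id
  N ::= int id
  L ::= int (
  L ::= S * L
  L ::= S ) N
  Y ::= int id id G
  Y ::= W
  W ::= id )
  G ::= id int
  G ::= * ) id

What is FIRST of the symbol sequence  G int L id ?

Add FIRST(G) = { *, id }; G is not nullable, stop.

{ *, id }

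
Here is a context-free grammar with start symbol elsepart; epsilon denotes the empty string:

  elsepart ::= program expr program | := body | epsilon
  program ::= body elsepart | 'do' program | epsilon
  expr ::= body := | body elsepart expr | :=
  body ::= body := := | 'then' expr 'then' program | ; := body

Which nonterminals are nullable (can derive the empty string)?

{ elsepart, program }

Directly nullable (have an epsilon-production): elsepart, program.
No other nonterminal has a production whose RHS symbols are all nullable.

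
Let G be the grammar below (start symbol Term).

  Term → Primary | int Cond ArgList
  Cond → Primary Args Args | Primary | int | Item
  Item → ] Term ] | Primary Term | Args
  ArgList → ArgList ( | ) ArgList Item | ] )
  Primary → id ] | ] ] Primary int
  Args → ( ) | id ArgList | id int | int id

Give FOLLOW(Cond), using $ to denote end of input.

In Term → int Cond ArgList: add FIRST(ArgList) = { ), ] }.
Union: FOLLOW(Cond) = { ), ] }.

{ ), ] }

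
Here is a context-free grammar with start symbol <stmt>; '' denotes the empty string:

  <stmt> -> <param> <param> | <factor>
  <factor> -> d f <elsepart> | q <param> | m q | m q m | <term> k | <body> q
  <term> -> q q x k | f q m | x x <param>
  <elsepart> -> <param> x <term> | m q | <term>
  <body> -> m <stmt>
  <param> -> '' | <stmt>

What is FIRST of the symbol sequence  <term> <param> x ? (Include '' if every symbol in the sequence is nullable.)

{ f, q, x }

Add FIRST(<term>) = { f, q, x }; <term> is not nullable, stop.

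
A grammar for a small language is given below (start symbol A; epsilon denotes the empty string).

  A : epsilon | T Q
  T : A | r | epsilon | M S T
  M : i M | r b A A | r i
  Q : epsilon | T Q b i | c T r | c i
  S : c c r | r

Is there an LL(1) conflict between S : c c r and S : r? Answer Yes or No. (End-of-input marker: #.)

FIRST(c c r) = { c } and FIRST(r) = { r }.
The FIRST sets are disjoint and neither alternative is nullable — no conflict.

No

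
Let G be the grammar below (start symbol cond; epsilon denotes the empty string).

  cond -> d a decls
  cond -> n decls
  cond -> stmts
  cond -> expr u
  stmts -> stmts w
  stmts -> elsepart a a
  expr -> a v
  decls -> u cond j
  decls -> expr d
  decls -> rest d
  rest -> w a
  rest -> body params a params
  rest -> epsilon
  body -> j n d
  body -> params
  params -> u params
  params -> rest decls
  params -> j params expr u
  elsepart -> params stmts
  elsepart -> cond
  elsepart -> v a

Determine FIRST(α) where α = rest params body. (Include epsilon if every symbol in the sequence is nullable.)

{ a, d, j, u, w }

Add FIRST(rest)\{epsilon} = { a, d, j, u, w }; rest is nullable, continue.
Add FIRST(params) = { a, d, j, u, w }; params is not nullable, stop.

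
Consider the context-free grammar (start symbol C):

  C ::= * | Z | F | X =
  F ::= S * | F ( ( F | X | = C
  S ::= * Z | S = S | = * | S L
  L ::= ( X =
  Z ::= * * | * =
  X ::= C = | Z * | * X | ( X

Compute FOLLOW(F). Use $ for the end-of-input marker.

In C ::= F: F is at the end, add FOLLOW(C) = { $, (, = }.
In F ::= F ( ( F: add FIRST(( ( F) = { ( }.
In F ::= F ( ( F: F is at the end, add FOLLOW(F) = { $, (, = }.
Union: FOLLOW(F) = { $, (, = }.

{ $, (, = }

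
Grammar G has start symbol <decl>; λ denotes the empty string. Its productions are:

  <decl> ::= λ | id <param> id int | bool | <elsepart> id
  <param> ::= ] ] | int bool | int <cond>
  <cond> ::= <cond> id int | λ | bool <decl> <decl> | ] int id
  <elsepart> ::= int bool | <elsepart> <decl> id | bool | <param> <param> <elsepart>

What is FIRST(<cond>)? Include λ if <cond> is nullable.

{ ], bool, id, λ }

From <cond> ::= <cond> id int: <cond> nullable, take FIRST(<cond>) ∪ {id} = { ], bool, id }.
<cond> ::= λ contributes λ.
<cond> ::= bool <decl> <decl> contributes {bool}.
<cond> ::= ] int id contributes {]}.
Union: FIRST(<cond>) = { ], bool, id, λ }.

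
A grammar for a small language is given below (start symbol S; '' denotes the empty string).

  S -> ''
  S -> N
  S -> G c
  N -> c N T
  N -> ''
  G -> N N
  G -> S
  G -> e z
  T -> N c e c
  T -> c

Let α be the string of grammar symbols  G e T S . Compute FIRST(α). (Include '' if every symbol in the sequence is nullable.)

Add FIRST(G)\{''} = { c, e }; G is nullable, continue.
e is a terminal; add {e} and stop.

{ c, e }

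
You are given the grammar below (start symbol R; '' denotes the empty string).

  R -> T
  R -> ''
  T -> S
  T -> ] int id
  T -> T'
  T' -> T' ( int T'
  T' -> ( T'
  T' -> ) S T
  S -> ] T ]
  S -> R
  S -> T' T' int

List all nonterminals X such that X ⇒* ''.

Directly nullable (have an ''-production): R.
S -> R with every symbol nullable, so S is nullable.
T -> S with every symbol nullable, so T is nullable.
No other nonterminal has a production whose RHS symbols are all nullable.

{ R, S, T }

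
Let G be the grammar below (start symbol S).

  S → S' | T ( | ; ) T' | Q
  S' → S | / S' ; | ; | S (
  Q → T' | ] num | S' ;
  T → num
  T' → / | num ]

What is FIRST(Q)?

From Q → T': add FIRST(T') = { /, num }.
Q → ] num contributes {]}.
From Q → S' ;: add FIRST(S') = { /, ;, ], num }.
Union: FIRST(Q) = { /, ;, ], num }.

{ /, ;, ], num }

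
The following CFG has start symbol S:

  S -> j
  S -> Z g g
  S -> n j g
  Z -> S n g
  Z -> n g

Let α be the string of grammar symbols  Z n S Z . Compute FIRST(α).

{ j, n }

Add FIRST(Z) = { j, n }; Z is not nullable, stop.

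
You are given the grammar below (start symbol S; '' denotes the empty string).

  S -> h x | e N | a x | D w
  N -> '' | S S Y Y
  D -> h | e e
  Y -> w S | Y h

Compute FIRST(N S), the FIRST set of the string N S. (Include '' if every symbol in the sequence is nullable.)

Add FIRST(N)\{''} = { a, e, h }; N is nullable, continue.
Add FIRST(S) = { a, e, h }; S is not nullable, stop.

{ a, e, h }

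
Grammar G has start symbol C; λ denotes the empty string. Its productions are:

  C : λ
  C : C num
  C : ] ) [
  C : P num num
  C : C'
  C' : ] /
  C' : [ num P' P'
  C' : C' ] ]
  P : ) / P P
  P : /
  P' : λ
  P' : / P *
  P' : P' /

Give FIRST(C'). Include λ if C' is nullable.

C' : ] / contributes {]}.
C' : [ num P' P' contributes {[}.
From C' : C' ] ]: add FIRST(C') = { [, ] }.
Union: FIRST(C') = { [, ] }.

{ [, ] }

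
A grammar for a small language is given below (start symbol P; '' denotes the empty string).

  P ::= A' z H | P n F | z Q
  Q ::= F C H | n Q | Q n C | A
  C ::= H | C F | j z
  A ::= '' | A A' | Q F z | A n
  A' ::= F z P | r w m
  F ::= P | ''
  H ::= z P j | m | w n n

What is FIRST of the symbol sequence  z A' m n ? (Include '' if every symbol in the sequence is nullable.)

z is a terminal; add {z} and stop.

{ z }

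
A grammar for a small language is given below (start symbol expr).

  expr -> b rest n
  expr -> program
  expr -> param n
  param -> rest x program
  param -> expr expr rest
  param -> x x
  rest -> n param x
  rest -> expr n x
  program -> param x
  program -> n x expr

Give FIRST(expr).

{ b, n, x }

expr -> b rest n contributes {b}.
From expr -> program: add FIRST(program) = { b, n, x }.
From expr -> param n: add FIRST(param) = { b, n, x }.
Union: FIRST(expr) = { b, n, x }.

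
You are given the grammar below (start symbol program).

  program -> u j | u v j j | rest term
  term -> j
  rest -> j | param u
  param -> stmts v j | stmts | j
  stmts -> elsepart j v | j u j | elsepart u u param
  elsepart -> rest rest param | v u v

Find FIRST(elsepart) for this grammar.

{ j, v }

From elsepart -> rest rest param: add FIRST(rest) = { j, v }.
elsepart -> v u v contributes {v}.
Union: FIRST(elsepart) = { j, v }.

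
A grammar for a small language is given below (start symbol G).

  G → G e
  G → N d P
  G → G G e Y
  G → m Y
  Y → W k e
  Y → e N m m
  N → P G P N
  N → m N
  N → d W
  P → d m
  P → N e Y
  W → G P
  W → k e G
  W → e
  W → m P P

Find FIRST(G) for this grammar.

{ d, m }

From G → G e: add FIRST(G) = { d, m }.
From G → N d P: add FIRST(N) = { d, m }.
From G → G G e Y: add FIRST(G) = { d, m }.
G → m Y contributes {m}.
Union: FIRST(G) = { d, m }.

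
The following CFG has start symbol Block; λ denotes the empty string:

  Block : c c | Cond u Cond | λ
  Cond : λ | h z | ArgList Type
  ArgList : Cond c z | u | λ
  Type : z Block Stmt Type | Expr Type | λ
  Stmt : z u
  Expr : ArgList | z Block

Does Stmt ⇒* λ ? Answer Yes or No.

No

Nullable nonterminals: ArgList, Block, Cond, Expr, Type.
No production of Stmt has an RHS whose symbols are all nullable, so Stmt is not nullable.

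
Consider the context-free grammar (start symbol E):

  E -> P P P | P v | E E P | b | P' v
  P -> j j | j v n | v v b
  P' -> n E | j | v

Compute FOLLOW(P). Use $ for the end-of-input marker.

{ $, b, j, n, v }

In E -> P P P: add FIRST(P P) = { j, v }.
In E -> P P P: add FIRST(P) = { j, v }.
In E -> P P P: P is at the end, add FOLLOW(E) = { $, b, j, n, v }.
In E -> P v: add FIRST(v) = { v }.
In E -> E E P: P is at the end, add FOLLOW(E) = { $, b, j, n, v }.
Union: FOLLOW(P) = { $, b, j, n, v }.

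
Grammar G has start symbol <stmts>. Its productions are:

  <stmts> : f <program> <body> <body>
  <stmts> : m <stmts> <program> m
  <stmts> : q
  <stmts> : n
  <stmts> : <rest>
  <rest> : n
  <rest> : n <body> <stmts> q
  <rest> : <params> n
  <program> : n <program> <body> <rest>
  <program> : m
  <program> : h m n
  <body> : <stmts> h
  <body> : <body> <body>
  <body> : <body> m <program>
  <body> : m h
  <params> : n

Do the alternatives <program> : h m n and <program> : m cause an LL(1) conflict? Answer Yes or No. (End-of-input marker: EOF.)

No

FIRST(h m n) = { h } and FIRST(m) = { m }.
The FIRST sets are disjoint and neither alternative is nullable — no conflict.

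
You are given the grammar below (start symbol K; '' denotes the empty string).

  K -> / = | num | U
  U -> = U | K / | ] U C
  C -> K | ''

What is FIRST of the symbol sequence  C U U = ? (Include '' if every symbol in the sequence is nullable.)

Add FIRST(C)\{''} = { /, =, ], num }; C is nullable, continue.
Add FIRST(U) = { /, =, ], num }; U is not nullable, stop.

{ /, =, ], num }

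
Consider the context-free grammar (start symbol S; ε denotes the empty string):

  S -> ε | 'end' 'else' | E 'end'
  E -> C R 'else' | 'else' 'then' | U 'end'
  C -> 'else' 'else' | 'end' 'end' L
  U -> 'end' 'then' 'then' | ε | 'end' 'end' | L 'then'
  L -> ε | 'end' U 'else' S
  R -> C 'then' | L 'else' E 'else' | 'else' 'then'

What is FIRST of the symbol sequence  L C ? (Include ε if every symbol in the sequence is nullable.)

{ 'else', 'end' }

Add FIRST(L)\{ε} = { 'end' }; L is nullable, continue.
Add FIRST(C) = { 'else', 'end' }; C is not nullable, stop.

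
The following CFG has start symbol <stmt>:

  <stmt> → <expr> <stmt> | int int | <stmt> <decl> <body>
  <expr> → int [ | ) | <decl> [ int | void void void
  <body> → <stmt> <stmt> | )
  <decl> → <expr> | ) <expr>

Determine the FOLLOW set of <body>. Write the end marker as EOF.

In <stmt> → <stmt> <decl> <body>: <body> is at the end, add FOLLOW(<stmt>) = { EOF, ), int, void }.
Union: FOLLOW(<body>) = { EOF, ), int, void }.

{ EOF, ), int, void }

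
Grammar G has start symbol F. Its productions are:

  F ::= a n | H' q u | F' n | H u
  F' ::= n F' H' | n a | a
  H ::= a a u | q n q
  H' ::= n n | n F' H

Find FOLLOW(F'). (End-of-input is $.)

In F ::= F' n: add FIRST(n) = { n }.
In F' ::= n F' H': add FIRST(H') = { n }.
In H' ::= n F' H: add FIRST(H) = { a, q }.
Union: FOLLOW(F') = { a, n, q }.

{ a, n, q }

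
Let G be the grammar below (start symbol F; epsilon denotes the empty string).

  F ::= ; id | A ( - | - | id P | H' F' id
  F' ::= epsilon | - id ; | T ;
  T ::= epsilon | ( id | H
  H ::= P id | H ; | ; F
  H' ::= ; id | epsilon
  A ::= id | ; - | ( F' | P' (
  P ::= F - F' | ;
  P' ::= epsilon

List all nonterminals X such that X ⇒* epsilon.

{ F', H', P', T }

Directly nullable (have an epsilon-production): F', T, H', P'.
No other nonterminal has a production whose RHS symbols are all nullable.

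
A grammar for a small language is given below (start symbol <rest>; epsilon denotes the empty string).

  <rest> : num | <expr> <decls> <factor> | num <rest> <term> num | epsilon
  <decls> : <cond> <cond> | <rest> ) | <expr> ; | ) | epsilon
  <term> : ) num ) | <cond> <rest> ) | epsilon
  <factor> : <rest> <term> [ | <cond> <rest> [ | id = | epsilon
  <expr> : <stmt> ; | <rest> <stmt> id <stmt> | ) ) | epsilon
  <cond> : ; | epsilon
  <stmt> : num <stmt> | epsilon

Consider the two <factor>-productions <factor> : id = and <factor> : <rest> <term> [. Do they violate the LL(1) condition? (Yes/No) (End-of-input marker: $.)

Yes

FIRST(id =) = { id } and FIRST(<rest> <term> [) = { ), ;, [, id, num }.
Both contain id, so the two alternatives are not disjoint — LL(1) conflict.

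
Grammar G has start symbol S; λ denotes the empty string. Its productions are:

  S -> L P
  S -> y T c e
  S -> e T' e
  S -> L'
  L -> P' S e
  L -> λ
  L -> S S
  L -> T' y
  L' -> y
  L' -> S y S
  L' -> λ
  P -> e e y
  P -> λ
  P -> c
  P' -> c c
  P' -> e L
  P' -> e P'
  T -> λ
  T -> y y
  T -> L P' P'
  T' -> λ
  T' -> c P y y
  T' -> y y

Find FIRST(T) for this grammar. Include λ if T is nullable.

T -> λ contributes λ.
T -> y y contributes {y}.
From T -> L P' P': L nullable, take FIRST(L) ∪ FIRST(P') = { c, e, y }.
Union: FIRST(T) = { c, e, y, λ }.

{ c, e, y, λ }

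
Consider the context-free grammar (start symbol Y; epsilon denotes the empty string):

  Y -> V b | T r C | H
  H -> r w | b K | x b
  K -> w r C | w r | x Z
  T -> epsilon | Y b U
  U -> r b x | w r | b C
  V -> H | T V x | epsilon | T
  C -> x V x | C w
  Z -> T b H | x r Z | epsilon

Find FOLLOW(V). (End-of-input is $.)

In Y -> V b: add FIRST(b) = { b }.
In V -> T V x: add FIRST(x) = { x }.
In C -> x V x: add FIRST(x) = { x }.
Union: FOLLOW(V) = { b, x }.

{ b, x }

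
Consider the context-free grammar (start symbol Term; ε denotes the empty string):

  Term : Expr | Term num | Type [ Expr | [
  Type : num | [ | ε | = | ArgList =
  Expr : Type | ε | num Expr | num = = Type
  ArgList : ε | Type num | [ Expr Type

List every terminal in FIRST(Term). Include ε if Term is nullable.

From Term : Expr: add FIRST(Expr) = { =, [, num, ε } (including ε since Expr is nullable).
From Term : Term num: Term nullable, take FIRST(Term) ∪ {num} = { =, [, num }.
From Term : Type [ Expr: Type nullable, take FIRST(Type) ∪ {[} = { =, [, num }.
Term : [ contributes {[}.
Union: FIRST(Term) = { =, [, num, ε }.

{ =, [, num, ε }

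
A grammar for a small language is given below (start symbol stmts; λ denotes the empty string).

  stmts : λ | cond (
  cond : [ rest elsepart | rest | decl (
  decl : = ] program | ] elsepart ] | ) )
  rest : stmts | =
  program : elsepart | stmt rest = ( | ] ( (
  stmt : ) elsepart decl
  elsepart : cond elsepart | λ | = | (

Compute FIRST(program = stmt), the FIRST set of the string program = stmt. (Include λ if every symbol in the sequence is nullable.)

{ (, ), =, [, ] }

Add FIRST(program)\{λ} = { (, ), =, [, ] }; program is nullable, continue.
= is a terminal; add {=} and stop.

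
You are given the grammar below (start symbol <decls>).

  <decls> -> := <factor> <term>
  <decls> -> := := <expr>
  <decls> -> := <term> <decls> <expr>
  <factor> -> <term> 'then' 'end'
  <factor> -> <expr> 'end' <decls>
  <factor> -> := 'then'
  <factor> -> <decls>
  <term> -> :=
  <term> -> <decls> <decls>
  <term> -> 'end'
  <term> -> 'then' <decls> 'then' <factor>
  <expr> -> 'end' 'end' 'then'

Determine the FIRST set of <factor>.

{ 'end', 'then', := }

From <factor> -> <term> 'then' 'end': add FIRST(<term>) = { 'end', 'then', := }.
From <factor> -> <expr> 'end' <decls>: add FIRST(<expr>) = { 'end' }.
<factor> -> := 'then' contributes {:=}.
From <factor> -> <decls>: add FIRST(<decls>) = { := }.
Union: FIRST(<factor>) = { 'end', 'then', := }.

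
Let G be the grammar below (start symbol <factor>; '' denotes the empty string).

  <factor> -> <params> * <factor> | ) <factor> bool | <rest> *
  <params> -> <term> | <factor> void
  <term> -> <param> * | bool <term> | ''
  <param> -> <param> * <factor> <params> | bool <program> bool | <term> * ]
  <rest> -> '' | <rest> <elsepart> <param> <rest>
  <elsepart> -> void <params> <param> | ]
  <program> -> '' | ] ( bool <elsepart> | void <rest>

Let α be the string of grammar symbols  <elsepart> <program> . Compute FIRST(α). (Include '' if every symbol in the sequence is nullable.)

Add FIRST(<elsepart>) = { ], void }; <elsepart> is not nullable, stop.

{ ], void }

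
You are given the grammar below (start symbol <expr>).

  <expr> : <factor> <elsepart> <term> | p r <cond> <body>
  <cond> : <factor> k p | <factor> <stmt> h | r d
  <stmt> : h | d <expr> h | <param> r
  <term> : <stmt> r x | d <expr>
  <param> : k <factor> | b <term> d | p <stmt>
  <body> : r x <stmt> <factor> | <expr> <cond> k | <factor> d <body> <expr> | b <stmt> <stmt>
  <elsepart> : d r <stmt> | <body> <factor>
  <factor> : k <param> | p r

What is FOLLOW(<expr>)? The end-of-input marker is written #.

<expr> is the start symbol, so # ∈ FOLLOW(<expr>).
In <stmt> : d <expr> h: add FIRST(h) = { h }.
In <term> : d <expr>: <expr> is at the end, add FOLLOW(<term>) = { #, d, h, k, p, r }.
In <body> : <expr> <cond> k: add FIRST(<cond> k) = { k, p, r }.
In <body> : <factor> d <body> <expr>: <expr> is at the end, add FOLLOW(<body>) = { #, d, h, k, p, r }.
Union: FOLLOW(<expr>) = { #, d, h, k, p, r }.

{ #, d, h, k, p, r }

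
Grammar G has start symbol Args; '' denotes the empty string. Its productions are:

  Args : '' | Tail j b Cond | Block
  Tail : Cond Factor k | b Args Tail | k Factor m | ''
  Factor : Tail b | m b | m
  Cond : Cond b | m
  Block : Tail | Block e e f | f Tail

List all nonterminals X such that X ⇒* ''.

Directly nullable (have an ''-production): Args, Tail.
Block : Tail with every symbol nullable, so Block is nullable.
No other nonterminal has a production whose RHS symbols are all nullable.

{ Args, Block, Tail }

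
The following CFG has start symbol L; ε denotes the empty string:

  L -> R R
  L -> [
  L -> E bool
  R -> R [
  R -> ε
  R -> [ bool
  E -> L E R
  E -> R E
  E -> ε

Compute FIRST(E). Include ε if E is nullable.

{ [, bool, ε }

From E -> L E R: L, E, R nullable, take FIRST(L) ∪ FIRST(E) ∪ FIRST(R) = { [, bool }; also ε since the whole RHS is nullable.
From E -> R E: R, E nullable, take FIRST(R) ∪ FIRST(E) = { [, bool }; also ε since the whole RHS is nullable.
E -> ε contributes ε.
Union: FIRST(E) = { [, bool, ε }.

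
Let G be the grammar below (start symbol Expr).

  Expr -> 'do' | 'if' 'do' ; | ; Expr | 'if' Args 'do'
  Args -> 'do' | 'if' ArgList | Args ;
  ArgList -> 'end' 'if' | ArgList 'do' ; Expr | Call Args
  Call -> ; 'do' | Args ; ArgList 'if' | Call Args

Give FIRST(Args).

{ 'do', 'if' }

Args -> 'do' contributes {'do'}.
Args -> 'if' ArgList contributes {'if'}.
From Args -> Args ;: add FIRST(Args) = { 'do', 'if' }.
Union: FIRST(Args) = { 'do', 'if' }.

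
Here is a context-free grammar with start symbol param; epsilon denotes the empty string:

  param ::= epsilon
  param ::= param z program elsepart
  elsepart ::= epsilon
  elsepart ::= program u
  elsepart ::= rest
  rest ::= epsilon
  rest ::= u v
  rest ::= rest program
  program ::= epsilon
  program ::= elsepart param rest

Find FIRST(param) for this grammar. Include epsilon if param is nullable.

{ z, epsilon }

param ::= epsilon contributes epsilon.
From param ::= param z program elsepart: param nullable, take FIRST(param) ∪ {z} = { z }.
Union: FIRST(param) = { z, epsilon }.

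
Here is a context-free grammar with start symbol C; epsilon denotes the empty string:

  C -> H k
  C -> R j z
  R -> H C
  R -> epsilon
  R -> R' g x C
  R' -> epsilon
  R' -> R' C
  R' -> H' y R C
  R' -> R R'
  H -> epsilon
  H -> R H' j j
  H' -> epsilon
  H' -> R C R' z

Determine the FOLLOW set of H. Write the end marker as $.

{ g, j, k, y }

In C -> H k: add FIRST(k) = { k }.
In R -> H C: add FIRST(C) = { g, j, k, y }.
Union: FOLLOW(H) = { g, j, k, y }.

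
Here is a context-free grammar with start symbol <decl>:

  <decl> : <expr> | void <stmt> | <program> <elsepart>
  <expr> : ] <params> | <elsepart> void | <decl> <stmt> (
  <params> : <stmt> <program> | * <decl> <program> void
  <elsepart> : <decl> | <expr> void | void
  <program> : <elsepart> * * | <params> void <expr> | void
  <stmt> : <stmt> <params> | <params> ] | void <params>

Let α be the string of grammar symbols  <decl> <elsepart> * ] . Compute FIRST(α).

Add FIRST(<decl>) = { *, ], void }; <decl> is not nullable, stop.

{ *, ], void }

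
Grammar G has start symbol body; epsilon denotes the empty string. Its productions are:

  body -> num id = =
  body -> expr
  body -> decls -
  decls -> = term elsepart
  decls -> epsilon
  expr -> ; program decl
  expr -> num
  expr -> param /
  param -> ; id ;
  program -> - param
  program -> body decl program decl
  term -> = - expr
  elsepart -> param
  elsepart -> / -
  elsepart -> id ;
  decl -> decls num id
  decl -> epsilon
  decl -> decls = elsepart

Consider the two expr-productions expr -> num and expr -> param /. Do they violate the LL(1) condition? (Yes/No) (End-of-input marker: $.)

FIRST(num) = { num } and FIRST(param /) = { ; }.
The FIRST sets are disjoint and neither alternative is nullable — no conflict.

No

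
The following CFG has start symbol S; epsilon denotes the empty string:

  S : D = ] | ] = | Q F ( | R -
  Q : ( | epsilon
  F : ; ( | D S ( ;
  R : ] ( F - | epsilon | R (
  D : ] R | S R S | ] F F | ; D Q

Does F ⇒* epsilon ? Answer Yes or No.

No

Nullable nonterminals: Q, R.
No production of F has an RHS whose symbols are all nullable, so F is not nullable.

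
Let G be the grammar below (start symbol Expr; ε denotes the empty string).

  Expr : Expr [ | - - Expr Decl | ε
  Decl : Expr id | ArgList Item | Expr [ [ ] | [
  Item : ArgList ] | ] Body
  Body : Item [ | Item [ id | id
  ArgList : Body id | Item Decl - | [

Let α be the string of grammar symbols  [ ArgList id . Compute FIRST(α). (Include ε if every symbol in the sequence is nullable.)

{ [ }

[ is a terminal; add {[} and stop.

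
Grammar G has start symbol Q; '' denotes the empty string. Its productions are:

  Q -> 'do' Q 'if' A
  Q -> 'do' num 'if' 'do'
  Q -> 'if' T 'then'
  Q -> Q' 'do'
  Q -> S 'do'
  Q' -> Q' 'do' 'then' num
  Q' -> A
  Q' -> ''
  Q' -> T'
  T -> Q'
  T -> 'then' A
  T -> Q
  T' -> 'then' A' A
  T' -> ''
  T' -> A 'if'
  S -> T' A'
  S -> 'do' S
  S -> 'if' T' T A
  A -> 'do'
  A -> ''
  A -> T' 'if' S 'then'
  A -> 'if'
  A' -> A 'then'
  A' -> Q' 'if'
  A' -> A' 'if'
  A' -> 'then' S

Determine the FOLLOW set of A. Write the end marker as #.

In Q -> 'do' Q 'if' A: A is at the end, add FOLLOW(Q) = { #, 'do', 'if', 'then' }.
In Q' -> A: A is at the end, add FOLLOW(Q') = { 'do', 'if', 'then' }.
In T -> 'then' A: A is at the end, add FOLLOW(T) = { 'do', 'if', 'then' }.
In T' -> 'then' A' A: A is at the end, add FOLLOW(T') = { 'do', 'if', 'then' }.
In T' -> A 'if': add FIRST('if') = { 'if' }.
In S -> 'if' T' T A: A is at the end, add FOLLOW(S) = { 'do', 'if', 'then' }.
In A' -> A 'then': add FIRST('then') = { 'then' }.
Union: FOLLOW(A) = { #, 'do', 'if', 'then' }.

{ #, 'do', 'if', 'then' }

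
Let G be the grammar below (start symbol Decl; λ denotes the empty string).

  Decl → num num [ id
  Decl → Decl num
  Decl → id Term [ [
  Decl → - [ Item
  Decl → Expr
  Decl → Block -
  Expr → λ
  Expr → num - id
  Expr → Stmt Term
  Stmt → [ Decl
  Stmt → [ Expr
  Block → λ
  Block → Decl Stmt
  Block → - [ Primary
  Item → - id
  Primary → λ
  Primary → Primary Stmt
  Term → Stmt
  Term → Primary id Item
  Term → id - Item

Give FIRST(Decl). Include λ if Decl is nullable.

{ -, [, id, num, λ }

Decl → num num [ id contributes {num}.
From Decl → Decl num: Decl nullable, take FIRST(Decl) ∪ {num} = { -, [, id, num }.
Decl → id Term [ [ contributes {id}.
Decl → - [ Item contributes {-}.
From Decl → Expr: add FIRST(Expr) = { [, num, λ } (including λ since Expr is nullable).
From Decl → Block -: Block nullable, take FIRST(Block) ∪ {-} = { -, [, id, num }.
Union: FIRST(Decl) = { -, [, id, num, λ }.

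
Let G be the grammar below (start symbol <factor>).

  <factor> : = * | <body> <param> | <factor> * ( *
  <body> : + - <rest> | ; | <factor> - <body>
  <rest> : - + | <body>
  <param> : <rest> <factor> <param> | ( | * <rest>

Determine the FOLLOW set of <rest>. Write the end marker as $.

In <body> : + - <rest>: <rest> is at the end, add FOLLOW(<body>) = { $, (, *, +, -, ;, = }.
In <param> : <rest> <factor> <param>: add FIRST(<factor> <param>) = { +, ;, = }.
In <param> : * <rest>: <rest> is at the end, add FOLLOW(<param>) = { $, (, *, +, -, ;, = }.
Union: FOLLOW(<rest>) = { $, (, *, +, -, ;, = }.

{ $, (, *, +, -, ;, = }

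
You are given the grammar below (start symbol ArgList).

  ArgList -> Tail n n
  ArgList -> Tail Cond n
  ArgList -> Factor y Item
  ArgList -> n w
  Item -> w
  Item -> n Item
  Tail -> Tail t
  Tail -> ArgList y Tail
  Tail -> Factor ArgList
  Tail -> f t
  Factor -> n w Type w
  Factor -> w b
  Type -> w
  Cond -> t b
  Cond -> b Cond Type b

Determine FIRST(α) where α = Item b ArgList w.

Add FIRST(Item) = { n, w }; Item is not nullable, stop.

{ n, w }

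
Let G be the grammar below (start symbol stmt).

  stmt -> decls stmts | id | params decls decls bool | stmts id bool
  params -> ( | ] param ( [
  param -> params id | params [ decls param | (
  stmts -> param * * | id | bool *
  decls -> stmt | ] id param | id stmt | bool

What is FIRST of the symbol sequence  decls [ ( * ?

Add FIRST(decls) = { (, ], bool, id }; decls is not nullable, stop.

{ (, ], bool, id }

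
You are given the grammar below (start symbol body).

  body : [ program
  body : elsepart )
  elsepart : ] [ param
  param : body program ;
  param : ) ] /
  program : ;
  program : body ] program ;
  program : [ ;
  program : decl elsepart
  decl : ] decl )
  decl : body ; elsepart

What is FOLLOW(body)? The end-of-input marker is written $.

body is the start symbol, so $ ∈ FOLLOW(body).
In param : body program ;: add FIRST(program ;) = { ;, [, ] }.
In program : body ] program ;: add FIRST(] program ;) = { ] }.
In decl : body ; elsepart: add FIRST(; elsepart) = { ; }.
Union: FOLLOW(body) = { $, ;, [, ] }.

{ $, ;, [, ] }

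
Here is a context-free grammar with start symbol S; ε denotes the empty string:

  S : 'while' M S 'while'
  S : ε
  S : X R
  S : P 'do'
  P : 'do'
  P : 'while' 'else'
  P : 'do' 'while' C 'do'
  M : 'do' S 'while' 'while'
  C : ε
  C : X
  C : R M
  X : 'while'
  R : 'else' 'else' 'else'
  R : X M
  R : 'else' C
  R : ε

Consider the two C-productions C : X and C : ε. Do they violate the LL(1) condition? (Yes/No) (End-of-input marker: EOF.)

Yes

FIRST(X) = { 'while' } and FIRST(ε) = { ε }.
The second alternative is nullable and FOLLOW(C) = { EOF, 'do', 'while' } shares 'while' with FIRST of the first — conflict.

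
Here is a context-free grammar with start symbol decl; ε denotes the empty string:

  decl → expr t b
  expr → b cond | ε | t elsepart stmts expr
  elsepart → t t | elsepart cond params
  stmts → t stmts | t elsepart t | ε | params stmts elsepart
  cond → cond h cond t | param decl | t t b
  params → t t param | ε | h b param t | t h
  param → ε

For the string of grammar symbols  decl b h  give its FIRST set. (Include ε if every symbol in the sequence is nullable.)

{ b, t }

Add FIRST(decl) = { b, t }; decl is not nullable, stop.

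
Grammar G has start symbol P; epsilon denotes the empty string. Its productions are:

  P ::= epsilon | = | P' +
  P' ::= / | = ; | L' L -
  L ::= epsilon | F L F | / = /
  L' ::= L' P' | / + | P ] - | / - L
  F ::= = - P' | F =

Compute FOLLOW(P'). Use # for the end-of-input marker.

{ +, -, /, =, ] }

In P ::= P' +: add FIRST(+) = { + }.
In L' ::= L' P': P' is at the end, add FOLLOW(L') = { -, /, =, ] }.
In F ::= = - P': P' is at the end, add FOLLOW(F) = { -, /, =, ] }.
Union: FOLLOW(P') = { +, -, /, =, ] }.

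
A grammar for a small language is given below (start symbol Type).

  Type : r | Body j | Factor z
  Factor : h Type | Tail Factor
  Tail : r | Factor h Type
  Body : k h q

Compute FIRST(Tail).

Tail : r contributes {r}.
From Tail : Factor h Type: add FIRST(Factor) = { h, r }.
Union: FIRST(Tail) = { h, r }.

{ h, r }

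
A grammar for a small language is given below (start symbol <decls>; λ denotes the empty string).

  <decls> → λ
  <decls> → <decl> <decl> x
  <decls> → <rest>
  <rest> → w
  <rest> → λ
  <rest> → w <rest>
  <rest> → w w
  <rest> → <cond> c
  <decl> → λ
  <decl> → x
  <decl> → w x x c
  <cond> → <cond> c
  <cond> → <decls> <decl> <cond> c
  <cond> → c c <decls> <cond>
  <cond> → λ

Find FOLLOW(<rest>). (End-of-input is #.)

{ #, c, w, x }

In <decls> → <rest>: <rest> is at the end, add FOLLOW(<decls>) = { #, c, w, x }.
In <rest> → w <rest>: <rest> is at the end, add FOLLOW(<rest>) = { #, c, w, x }.
Union: FOLLOW(<rest>) = { #, c, w, x }.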